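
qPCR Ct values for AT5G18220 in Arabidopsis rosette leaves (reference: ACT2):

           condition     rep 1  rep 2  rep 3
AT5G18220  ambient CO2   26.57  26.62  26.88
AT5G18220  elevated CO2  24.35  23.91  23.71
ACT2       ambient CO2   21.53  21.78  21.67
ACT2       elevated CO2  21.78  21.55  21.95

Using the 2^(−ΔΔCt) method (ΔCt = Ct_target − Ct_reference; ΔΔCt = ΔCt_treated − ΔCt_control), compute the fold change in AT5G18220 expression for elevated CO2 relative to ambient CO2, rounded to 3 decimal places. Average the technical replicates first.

Mean Ct: AT5G18220 ambient CO2 26.690; AT5G18220 elevated CO2 23.990; ACT2 ambient CO2 21.660; ACT2 elevated CO2 21.760
ΔCt(ambient CO2) = 26.690 − 21.660 = 5.030
ΔCt(elevated CO2) = 23.990 − 21.760 = 2.230
ΔΔCt = 2.230 − 5.030 = -2.800
Fold change = 2^(−(-2.800)) = 2^2.800 = 6.9644

6.964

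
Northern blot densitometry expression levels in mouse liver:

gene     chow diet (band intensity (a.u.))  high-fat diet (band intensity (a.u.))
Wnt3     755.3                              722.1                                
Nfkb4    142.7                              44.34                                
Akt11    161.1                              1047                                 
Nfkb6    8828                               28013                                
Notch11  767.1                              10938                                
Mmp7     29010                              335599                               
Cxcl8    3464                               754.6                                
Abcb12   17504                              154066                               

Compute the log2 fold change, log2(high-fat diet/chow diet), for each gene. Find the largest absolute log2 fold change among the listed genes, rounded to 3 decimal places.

log2(722.1/755.3) = -0.065  (Wnt3)
log2(44.34/142.7) = -1.686  (Nfkb4)
log2(1047/161.1) = 2.700  (Akt11)
log2(28013/8828) = 1.666  (Nfkb6)
log2(10938/767.1) = 3.834  (Notch11)
log2(335599/29010) = 3.532  (Mmp7)
log2(754.6/3464) = -2.199  (Cxcl8)
log2(154066/17504) = 3.138  (Abcb12)
The largest magnitude belongs to Notch11.

3.834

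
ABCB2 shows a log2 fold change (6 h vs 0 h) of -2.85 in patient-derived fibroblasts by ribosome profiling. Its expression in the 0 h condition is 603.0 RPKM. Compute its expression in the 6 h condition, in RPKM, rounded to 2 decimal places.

83.63

Fold change = 2^(-2.85) = 0.1387
6 h expression = 603.0 × 0.1387 = 83.63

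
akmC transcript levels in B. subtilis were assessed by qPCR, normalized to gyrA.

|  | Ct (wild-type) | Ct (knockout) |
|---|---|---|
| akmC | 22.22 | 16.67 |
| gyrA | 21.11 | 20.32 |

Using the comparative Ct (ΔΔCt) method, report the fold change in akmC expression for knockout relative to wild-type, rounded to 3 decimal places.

27.096

ΔCt(wild-type) = 22.220 − 21.110 = 1.110
ΔCt(knockout) = 16.670 − 20.320 = -3.650
ΔΔCt = -3.650 − 1.110 = -4.760
Fold change = 2^(−(-4.760)) = 2^4.760 = 27.0958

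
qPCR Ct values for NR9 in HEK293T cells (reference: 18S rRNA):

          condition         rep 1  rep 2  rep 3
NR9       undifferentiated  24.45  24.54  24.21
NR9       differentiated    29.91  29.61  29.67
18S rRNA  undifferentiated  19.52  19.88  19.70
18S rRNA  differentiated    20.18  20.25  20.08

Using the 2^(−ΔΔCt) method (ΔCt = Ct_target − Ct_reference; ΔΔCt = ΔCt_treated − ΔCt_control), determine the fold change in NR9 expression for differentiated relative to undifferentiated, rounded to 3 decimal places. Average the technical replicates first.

Mean Ct: NR9 undifferentiated 24.400; NR9 differentiated 29.730; 18S rRNA undifferentiated 19.700; 18S rRNA differentiated 20.170
ΔCt(undifferentiated) = 24.400 − 19.700 = 4.700
ΔCt(differentiated) = 29.730 − 20.170 = 9.560
ΔΔCt = 9.560 − 4.700 = 4.860
Fold change = 2^(−4.860) = 0.0344

0.034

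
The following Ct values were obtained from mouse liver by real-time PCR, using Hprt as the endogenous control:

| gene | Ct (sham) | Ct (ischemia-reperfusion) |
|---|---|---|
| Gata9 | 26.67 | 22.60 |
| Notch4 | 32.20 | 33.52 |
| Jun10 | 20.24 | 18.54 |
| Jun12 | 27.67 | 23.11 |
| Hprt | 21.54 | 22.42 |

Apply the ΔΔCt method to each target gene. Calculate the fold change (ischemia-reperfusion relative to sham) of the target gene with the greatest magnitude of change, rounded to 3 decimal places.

43.411

Gata9: ΔΔCt = (22.60−22.42) − (26.67−21.54) = 0.18 − 5.13 = -4.95; fold change = 2^4.95 = 30.910
Notch4: ΔΔCt = (33.52−22.42) − (32.20−21.54) = 11.10 − 10.66 = 0.44; fold change = 2^-0.44 = 0.737
Jun10: ΔΔCt = (18.54−22.42) − (20.24−21.54) = -3.88 − (-1.30) = -2.58; fold change = 2^2.58 = 5.979
Jun12: ΔΔCt = (23.11−22.42) − (27.67−21.54) = 0.69 − 6.13 = -5.44; fold change = 2^5.44 = 43.411
Jun12 has the largest |ΔΔCt| = 5.44.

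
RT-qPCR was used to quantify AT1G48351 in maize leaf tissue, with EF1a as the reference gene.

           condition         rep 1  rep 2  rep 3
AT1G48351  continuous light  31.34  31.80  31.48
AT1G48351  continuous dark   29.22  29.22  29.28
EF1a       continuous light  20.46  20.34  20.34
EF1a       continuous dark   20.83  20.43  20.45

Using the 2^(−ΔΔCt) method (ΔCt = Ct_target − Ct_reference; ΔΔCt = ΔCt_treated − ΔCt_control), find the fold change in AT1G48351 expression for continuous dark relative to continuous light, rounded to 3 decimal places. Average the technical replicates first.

Mean Ct: AT1G48351 continuous light 31.540; AT1G48351 continuous dark 29.240; EF1a continuous light 20.380; EF1a continuous dark 20.570
ΔCt(continuous light) = 31.540 − 20.380 = 11.160
ΔCt(continuous dark) = 29.240 − 20.570 = 8.670
ΔΔCt = 8.670 − 11.160 = -2.490
Fold change = 2^(−(-2.490)) = 2^2.490 = 5.6178

5.618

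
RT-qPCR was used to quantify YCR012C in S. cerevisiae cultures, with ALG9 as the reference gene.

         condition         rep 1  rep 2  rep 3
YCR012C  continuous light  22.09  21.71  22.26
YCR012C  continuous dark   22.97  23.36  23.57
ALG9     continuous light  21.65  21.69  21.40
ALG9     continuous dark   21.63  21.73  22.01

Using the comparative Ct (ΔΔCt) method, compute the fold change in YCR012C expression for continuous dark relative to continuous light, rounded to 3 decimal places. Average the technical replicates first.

0.476

Mean Ct: YCR012C continuous light 22.020; YCR012C continuous dark 23.300; ALG9 continuous light 21.580; ALG9 continuous dark 21.790
ΔCt(continuous light) = 22.020 − 21.580 = 0.440
ΔCt(continuous dark) = 23.300 − 21.790 = 1.510
ΔΔCt = 1.510 − 0.440 = 1.070
Fold change = 2^(−1.070) = 0.4763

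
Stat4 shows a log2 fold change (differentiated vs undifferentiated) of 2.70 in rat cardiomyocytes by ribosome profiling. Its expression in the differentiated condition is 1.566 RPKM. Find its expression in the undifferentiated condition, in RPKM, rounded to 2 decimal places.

Fold change = 2^(2.70) = 6.4980
undifferentiated expression = 1.566 / 6.4980 = 0.24

0.24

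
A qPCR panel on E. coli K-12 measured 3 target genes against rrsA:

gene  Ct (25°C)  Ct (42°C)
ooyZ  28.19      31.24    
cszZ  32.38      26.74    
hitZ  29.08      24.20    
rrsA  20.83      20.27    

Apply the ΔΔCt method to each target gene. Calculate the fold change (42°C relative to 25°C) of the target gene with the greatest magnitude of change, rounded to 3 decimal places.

ooyZ: ΔΔCt = (31.24−20.27) − (28.19−20.83) = 10.97 − 7.36 = 3.61; fold change = 2^-3.61 = 0.082
cszZ: ΔΔCt = (26.74−20.27) − (32.38−20.83) = 6.47 − 11.55 = -5.08; fold change = 2^5.08 = 33.825
hitZ: ΔΔCt = (24.20−20.27) − (29.08−20.83) = 3.93 − 8.25 = -4.32; fold change = 2^4.32 = 19.973
cszZ has the largest |ΔΔCt| = 5.08.

33.825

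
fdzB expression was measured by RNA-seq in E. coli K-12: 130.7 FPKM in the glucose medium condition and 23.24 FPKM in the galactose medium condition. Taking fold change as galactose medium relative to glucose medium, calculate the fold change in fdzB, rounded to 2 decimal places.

0.18

Fold change = 23.24 / 130.7 = 0.178
fdzB is downregulated.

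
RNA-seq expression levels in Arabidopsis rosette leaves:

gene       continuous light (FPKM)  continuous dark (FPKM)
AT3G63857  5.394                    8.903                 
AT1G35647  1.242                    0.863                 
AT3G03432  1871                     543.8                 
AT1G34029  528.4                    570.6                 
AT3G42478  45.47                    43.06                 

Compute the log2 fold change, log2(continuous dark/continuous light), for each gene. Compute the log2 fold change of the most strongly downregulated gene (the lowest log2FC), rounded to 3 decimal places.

-1.783

log2(8.903/5.394) = 0.723  (AT3G63857)
log2(0.863/1.242) = -0.525  (AT1G35647)
log2(543.8/1871) = -1.783  (AT3G03432)
log2(570.6/528.4) = 0.111  (AT1G34029)
log2(43.06/45.47) = -0.079  (AT3G42478)
AT3G03432 is most strongly downregulated.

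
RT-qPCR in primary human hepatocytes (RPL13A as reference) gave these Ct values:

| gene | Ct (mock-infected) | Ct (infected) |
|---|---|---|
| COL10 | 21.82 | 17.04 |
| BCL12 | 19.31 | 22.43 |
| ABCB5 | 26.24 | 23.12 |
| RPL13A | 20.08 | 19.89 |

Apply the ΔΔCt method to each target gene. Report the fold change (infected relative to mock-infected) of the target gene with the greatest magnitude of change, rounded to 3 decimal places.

COL10: ΔΔCt = (17.04−19.89) − (21.82−20.08) = -2.85 − 1.74 = -4.59; fold change = 2^4.59 = 24.084
BCL12: ΔΔCt = (22.43−19.89) − (19.31−20.08) = 2.54 − (-0.77) = 3.31; fold change = 2^-3.31 = 0.101
ABCB5: ΔΔCt = (23.12−19.89) − (26.24−20.08) = 3.23 − 6.16 = -2.93; fold change = 2^2.93 = 7.621
COL10 has the largest |ΔΔCt| = 4.59.

24.084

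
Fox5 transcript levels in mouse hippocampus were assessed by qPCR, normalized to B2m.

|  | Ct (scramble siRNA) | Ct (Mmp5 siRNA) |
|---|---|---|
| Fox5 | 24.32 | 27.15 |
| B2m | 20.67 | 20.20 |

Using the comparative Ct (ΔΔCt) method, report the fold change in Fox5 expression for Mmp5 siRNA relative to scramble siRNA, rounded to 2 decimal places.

0.10

ΔCt(scramble siRNA) = 24.320 − 20.670 = 3.650
ΔCt(Mmp5 siRNA) = 27.150 − 20.200 = 6.950
ΔΔCt = 6.950 − 3.650 = 3.300
Fold change = 2^(−3.300) = 0.102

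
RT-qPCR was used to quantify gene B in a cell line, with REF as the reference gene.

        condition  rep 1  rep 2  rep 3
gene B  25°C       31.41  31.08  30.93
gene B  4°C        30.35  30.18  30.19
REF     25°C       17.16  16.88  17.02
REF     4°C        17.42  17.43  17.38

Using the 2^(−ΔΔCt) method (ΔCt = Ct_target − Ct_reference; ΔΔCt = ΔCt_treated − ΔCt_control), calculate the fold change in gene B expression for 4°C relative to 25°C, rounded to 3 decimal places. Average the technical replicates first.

Mean Ct: gene B 25°C 31.140; gene B 4°C 30.240; REF 25°C 17.020; REF 4°C 17.410
ΔCt(25°C) = 31.140 − 17.020 = 14.120
ΔCt(4°C) = 30.240 − 17.410 = 12.830
ΔΔCt = 12.830 − 14.120 = -1.290
Fold change = 2^(−(-1.290)) = 2^1.290 = 2.4453

2.445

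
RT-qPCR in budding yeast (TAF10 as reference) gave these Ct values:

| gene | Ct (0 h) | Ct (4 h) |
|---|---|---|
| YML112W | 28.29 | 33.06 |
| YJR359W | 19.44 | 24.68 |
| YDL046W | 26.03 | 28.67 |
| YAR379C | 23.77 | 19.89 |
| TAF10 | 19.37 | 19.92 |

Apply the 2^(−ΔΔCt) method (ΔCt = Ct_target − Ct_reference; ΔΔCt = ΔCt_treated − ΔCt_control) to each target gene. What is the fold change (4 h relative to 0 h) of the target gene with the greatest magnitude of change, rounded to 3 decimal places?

YML112W: ΔΔCt = (33.06−19.92) − (28.29−19.37) = 13.14 − 8.92 = 4.22; fold change = 2^-4.22 = 0.054
YJR359W: ΔΔCt = (24.68−19.92) − (19.44−19.37) = 4.76 − 0.07 = 4.69; fold change = 2^-4.69 = 0.039
YDL046W: ΔΔCt = (28.67−19.92) − (26.03−19.37) = 8.75 − 6.66 = 2.09; fold change = 2^-2.09 = 0.235
YAR379C: ΔΔCt = (19.89−19.92) − (23.77−19.37) = -0.03 − 4.40 = -4.43; fold change = 2^4.43 = 21.556
YJR359W has the largest |ΔΔCt| = 4.69.

0.039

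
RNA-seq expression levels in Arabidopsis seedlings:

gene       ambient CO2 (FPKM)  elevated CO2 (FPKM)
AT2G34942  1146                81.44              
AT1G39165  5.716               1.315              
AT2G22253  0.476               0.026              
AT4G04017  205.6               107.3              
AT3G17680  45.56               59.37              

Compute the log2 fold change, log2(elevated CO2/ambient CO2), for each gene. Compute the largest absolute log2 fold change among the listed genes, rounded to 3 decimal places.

4.194

log2(81.44/1146) = -3.815  (AT2G34942)
log2(1.315/5.716) = -2.120  (AT1G39165)
log2(0.026/0.476) = -4.194  (AT2G22253)
log2(107.3/205.6) = -0.938  (AT4G04017)
log2(59.37/45.56) = 0.382  (AT3G17680)
The largest magnitude belongs to AT2G22253.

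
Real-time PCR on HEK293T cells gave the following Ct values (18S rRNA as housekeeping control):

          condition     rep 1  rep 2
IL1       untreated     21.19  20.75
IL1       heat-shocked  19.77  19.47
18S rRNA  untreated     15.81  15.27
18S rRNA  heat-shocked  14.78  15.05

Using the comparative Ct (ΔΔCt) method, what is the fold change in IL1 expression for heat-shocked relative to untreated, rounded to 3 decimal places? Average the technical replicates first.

1.653

Mean Ct: IL1 untreated 20.970; IL1 heat-shocked 19.620; 18S rRNA untreated 15.540; 18S rRNA heat-shocked 14.915
ΔCt(untreated) = 20.970 − 15.540 = 5.430
ΔCt(heat-shocked) = 19.620 − 14.915 = 4.705
ΔΔCt = 4.705 − 5.430 = -0.725
Fold change = 2^(−(-0.725)) = 2^0.725 = 1.6529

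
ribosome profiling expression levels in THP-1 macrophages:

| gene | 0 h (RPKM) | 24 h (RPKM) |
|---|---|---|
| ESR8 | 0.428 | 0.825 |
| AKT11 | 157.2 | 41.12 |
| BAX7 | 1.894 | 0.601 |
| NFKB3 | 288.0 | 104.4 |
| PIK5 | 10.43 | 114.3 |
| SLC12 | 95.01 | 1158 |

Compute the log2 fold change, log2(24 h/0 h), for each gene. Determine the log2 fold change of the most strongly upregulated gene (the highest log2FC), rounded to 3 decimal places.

3.607

log2(0.825/0.428) = 0.947  (ESR8)
log2(41.12/157.2) = -1.935  (AKT11)
log2(0.601/1.894) = -1.656  (BAX7)
log2(104.4/288.0) = -1.464  (NFKB3)
log2(114.3/10.43) = 3.454  (PIK5)
log2(1158/95.01) = 3.607  (SLC12)
SLC12 is most strongly upregulated.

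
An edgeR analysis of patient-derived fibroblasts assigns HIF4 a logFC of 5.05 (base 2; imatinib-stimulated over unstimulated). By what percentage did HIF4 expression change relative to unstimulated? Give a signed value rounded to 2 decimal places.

Fold change = 2^(5.05) = 33.1285
Percent change = (FC − 1) × 100% = (33.1285 − 1) × 100 = 3212.85%

3212.85%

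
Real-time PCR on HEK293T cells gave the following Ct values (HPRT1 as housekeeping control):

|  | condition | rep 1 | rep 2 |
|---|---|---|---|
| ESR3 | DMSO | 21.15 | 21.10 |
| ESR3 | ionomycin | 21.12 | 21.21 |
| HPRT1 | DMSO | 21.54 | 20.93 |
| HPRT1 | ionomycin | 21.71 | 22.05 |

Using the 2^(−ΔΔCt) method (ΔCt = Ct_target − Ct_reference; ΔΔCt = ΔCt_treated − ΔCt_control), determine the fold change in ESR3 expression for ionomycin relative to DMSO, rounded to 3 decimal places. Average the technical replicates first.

Mean Ct: ESR3 DMSO 21.125; ESR3 ionomycin 21.165; HPRT1 DMSO 21.235; HPRT1 ionomycin 21.880
ΔCt(DMSO) = 21.125 − 21.235 = -0.110
ΔCt(ionomycin) = 21.165 − 21.880 = -0.715
ΔΔCt = -0.715 − (-0.110) = -0.605
Fold change = 2^(−(-0.605)) = 2^0.605 = 1.5210

1.521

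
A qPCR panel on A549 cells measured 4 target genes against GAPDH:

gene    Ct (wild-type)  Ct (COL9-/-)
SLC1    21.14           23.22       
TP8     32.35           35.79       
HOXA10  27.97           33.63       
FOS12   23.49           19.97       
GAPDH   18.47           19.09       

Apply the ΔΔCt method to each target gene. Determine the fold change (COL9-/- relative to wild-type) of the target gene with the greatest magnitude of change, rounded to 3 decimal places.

SLC1: ΔΔCt = (23.22−19.09) − (21.14−18.47) = 4.13 − 2.67 = 1.46; fold change = 2^-1.46 = 0.363
TP8: ΔΔCt = (35.79−19.09) − (32.35−18.47) = 16.70 − 13.88 = 2.82; fold change = 2^-2.82 = 0.142
HOXA10: ΔΔCt = (33.63−19.09) − (27.97−18.47) = 14.54 − 9.50 = 5.04; fold change = 2^-5.04 = 0.030
FOS12: ΔΔCt = (19.97−19.09) − (23.49−18.47) = 0.88 − 5.02 = -4.14; fold change = 2^4.14 = 17.630
HOXA10 has the largest |ΔΔCt| = 5.04.

0.030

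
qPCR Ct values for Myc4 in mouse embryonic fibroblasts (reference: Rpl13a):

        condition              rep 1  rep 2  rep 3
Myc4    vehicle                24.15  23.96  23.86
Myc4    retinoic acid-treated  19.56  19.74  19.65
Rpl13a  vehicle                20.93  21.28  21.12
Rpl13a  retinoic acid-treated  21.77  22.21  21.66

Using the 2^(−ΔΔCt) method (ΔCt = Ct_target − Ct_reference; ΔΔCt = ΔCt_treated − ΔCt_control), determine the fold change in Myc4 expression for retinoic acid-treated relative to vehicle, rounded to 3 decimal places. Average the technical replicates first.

34.535

Mean Ct: Myc4 vehicle 23.990; Myc4 retinoic acid-treated 19.650; Rpl13a vehicle 21.110; Rpl13a retinoic acid-treated 21.880
ΔCt(vehicle) = 23.990 − 21.110 = 2.880
ΔCt(retinoic acid-treated) = 19.650 − 21.880 = -2.230
ΔΔCt = -2.230 − 2.880 = -5.110
Fold change = 2^(−(-5.110)) = 2^5.110 = 34.5353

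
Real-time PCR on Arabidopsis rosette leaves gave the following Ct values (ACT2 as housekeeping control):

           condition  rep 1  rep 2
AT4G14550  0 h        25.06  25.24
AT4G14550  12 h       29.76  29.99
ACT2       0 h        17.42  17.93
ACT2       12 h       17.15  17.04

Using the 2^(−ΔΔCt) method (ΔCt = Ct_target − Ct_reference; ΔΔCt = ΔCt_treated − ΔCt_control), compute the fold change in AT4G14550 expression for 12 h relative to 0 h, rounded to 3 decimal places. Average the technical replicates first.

Mean Ct: AT4G14550 0 h 25.150; AT4G14550 12 h 29.875; ACT2 0 h 17.675; ACT2 12 h 17.095
ΔCt(0 h) = 25.150 − 17.675 = 7.475
ΔCt(12 h) = 29.875 − 17.095 = 12.780
ΔΔCt = 12.780 − 7.475 = 5.305
Fold change = 2^(−5.305) = 0.0253

0.025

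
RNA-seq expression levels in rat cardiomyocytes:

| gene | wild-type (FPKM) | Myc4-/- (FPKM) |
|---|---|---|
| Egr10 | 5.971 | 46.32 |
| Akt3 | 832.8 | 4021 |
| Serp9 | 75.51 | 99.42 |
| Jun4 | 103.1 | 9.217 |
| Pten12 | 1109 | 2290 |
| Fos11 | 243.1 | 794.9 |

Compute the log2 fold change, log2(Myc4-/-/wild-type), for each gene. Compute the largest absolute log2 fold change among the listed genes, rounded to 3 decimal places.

3.484

log2(46.32/5.971) = 2.956  (Egr10)
log2(4021/832.8) = 2.272  (Akt3)
log2(99.42/75.51) = 0.397  (Serp9)
log2(9.217/103.1) = -3.484  (Jun4)
log2(2290/1109) = 1.046  (Pten12)
log2(794.9/243.1) = 1.709  (Fos11)
The largest magnitude belongs to Jun4.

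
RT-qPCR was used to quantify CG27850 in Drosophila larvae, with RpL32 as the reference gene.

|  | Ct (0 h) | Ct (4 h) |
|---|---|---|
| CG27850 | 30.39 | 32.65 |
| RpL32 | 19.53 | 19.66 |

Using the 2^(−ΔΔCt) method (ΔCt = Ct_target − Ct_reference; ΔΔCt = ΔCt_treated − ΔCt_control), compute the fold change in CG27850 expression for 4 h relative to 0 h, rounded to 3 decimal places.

0.228

ΔCt(0 h) = 30.390 − 19.530 = 10.860
ΔCt(4 h) = 32.650 − 19.660 = 12.990
ΔΔCt = 12.990 − 10.860 = 2.130
Fold change = 2^(−2.130) = 0.2285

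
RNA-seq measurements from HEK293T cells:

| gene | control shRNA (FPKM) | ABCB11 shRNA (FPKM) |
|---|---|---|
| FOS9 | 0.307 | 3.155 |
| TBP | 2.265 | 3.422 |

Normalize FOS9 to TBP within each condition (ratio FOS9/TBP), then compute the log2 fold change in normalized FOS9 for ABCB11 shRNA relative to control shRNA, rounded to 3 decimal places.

FOS9/TBP (control shRNA) = 0.307 / 2.265 = 0.13554
FOS9/TBP (ABCB11 shRNA) = 3.155 / 3.422 = 0.92198
Fold change = 0.92198 / 0.13554 = 6.8022
log2(6.8022) = 2.7660

2.766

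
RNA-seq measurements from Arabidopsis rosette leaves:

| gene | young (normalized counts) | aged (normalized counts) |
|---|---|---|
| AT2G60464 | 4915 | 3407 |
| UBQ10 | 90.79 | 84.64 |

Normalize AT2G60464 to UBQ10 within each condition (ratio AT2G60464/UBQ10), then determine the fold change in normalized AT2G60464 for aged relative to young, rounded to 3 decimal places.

AT2G60464/UBQ10 (young) = 4915 / 90.79 = 54.136
AT2G60464/UBQ10 (aged) = 3407 / 84.64 = 40.253
Fold change = 40.253 / 54.136 = 0.7436

0.744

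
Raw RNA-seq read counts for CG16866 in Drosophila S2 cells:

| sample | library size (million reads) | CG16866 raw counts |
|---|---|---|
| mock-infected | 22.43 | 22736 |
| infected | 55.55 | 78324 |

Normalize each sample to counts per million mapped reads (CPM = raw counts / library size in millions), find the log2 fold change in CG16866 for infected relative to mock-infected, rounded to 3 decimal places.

0.476

CPM(mock-infected) = 22736 / 22.43 = 1013.6424
CPM(infected) = 78324 / 55.55 = 1409.9730
Fold change = 1409.9730 / 1013.6424 = 1.39100
log2(1.39100) = 0.4761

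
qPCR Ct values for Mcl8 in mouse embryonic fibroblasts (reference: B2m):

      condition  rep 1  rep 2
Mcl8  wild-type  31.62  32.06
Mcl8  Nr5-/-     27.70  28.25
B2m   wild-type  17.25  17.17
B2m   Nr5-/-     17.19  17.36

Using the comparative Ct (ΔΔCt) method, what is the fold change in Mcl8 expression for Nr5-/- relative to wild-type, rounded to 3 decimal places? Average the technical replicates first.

Mean Ct: Mcl8 wild-type 31.840; Mcl8 Nr5-/- 27.975; B2m wild-type 17.210; B2m Nr5-/- 17.275
ΔCt(wild-type) = 31.840 − 17.210 = 14.630
ΔCt(Nr5-/-) = 27.975 − 17.275 = 10.700
ΔΔCt = 10.700 − 14.630 = -3.930
Fold change = 2^(−(-3.930)) = 2^3.930 = 15.2422

15.242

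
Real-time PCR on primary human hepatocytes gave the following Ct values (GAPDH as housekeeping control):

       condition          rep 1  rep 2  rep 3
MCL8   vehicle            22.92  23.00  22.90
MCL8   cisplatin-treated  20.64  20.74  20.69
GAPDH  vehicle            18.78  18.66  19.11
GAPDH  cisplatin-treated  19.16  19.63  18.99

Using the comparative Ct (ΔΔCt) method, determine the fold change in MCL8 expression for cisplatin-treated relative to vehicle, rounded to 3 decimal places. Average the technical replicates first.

6.320

Mean Ct: MCL8 vehicle 22.940; MCL8 cisplatin-treated 20.690; GAPDH vehicle 18.850; GAPDH cisplatin-treated 19.260
ΔCt(vehicle) = 22.940 − 18.850 = 4.090
ΔCt(cisplatin-treated) = 20.690 − 19.260 = 1.430
ΔΔCt = 1.430 − 4.090 = -2.660
Fold change = 2^(−(-2.660)) = 2^2.660 = 6.3203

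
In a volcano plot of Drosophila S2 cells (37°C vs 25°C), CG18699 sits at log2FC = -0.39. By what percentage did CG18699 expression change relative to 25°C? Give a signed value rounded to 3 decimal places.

Fold change = 2^(-0.39) = 0.7631
Percent change = (FC − 1) × 100% = (0.7631 − 1) × 100 = -23.687%

-23.687%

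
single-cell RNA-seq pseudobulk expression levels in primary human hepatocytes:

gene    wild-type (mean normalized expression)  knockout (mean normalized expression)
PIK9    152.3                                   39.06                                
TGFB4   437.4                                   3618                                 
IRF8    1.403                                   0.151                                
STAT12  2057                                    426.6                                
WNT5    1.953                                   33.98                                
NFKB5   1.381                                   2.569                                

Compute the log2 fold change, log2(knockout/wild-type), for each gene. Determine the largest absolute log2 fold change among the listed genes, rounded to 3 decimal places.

4.121

log2(39.06/152.3) = -1.963  (PIK9)
log2(3618/437.4) = 3.048  (TGFB4)
log2(0.151/1.403) = -3.216  (IRF8)
log2(426.6/2057) = -2.270  (STAT12)
log2(33.98/1.953) = 4.121  (WNT5)
log2(2.569/1.381) = 0.895  (NFKB5)
The largest magnitude belongs to WNT5.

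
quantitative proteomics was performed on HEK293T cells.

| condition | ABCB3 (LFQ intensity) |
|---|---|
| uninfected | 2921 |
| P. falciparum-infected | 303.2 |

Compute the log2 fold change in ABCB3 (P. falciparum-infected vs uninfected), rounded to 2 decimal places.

Fold change = 303.2 / 2921 = 0.1038
log2(0.1038) = -3.268

-3.27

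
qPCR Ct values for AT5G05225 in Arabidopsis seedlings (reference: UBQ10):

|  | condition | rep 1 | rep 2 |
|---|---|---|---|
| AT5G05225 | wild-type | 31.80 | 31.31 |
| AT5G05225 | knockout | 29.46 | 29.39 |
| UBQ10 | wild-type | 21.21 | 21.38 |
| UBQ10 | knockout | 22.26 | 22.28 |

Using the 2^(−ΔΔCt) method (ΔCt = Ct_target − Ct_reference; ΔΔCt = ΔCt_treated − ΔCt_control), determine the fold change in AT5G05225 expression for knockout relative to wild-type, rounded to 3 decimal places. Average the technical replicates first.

8.604

Mean Ct: AT5G05225 wild-type 31.555; AT5G05225 knockout 29.425; UBQ10 wild-type 21.295; UBQ10 knockout 22.270
ΔCt(wild-type) = 31.555 − 21.295 = 10.260
ΔCt(knockout) = 29.425 − 22.270 = 7.155
ΔΔCt = 7.155 − 10.260 = -3.105
Fold change = 2^(−(-3.105)) = 2^3.105 = 8.6040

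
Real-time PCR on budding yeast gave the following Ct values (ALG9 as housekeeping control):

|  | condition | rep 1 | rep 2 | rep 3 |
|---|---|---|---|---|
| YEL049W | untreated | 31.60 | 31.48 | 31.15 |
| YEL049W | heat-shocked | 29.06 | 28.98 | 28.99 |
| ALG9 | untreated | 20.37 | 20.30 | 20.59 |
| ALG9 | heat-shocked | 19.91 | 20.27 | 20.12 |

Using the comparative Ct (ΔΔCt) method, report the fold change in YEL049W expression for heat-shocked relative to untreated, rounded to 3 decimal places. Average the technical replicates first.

Mean Ct: YEL049W untreated 31.410; YEL049W heat-shocked 29.010; ALG9 untreated 20.420; ALG9 heat-shocked 20.100
ΔCt(untreated) = 31.410 − 20.420 = 10.990
ΔCt(heat-shocked) = 29.010 − 20.100 = 8.910
ΔΔCt = 8.910 − 10.990 = -2.080
Fold change = 2^(−(-2.080)) = 2^2.080 = 4.2281

4.228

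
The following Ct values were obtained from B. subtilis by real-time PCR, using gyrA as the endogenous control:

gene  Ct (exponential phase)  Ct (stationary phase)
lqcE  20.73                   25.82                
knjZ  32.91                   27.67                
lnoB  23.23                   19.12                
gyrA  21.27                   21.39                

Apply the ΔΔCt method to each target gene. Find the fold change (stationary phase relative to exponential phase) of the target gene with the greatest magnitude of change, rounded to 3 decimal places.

41.070

lqcE: ΔΔCt = (25.82−21.39) − (20.73−21.27) = 4.43 − (-0.54) = 4.97; fold change = 2^-4.97 = 0.032
knjZ: ΔΔCt = (27.67−21.39) − (32.91−21.27) = 6.28 − 11.64 = -5.36; fold change = 2^5.36 = 41.070
lnoB: ΔΔCt = (19.12−21.39) − (23.23−21.27) = -2.27 − 1.96 = -4.23; fold change = 2^4.23 = 18.765
knjZ has the largest |ΔΔCt| = 5.36.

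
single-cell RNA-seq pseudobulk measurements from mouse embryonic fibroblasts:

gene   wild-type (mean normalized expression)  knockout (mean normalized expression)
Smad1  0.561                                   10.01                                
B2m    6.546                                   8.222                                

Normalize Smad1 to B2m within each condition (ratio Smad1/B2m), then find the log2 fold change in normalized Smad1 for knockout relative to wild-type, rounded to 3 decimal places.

3.828

Smad1/B2m (wild-type) = 0.561 / 6.546 = 0.085701
Smad1/B2m (knockout) = 10.01 / 8.222 = 1.2175
Fold change = 1.2175 / 0.085701 = 14.2059
log2(14.2059) = 3.8284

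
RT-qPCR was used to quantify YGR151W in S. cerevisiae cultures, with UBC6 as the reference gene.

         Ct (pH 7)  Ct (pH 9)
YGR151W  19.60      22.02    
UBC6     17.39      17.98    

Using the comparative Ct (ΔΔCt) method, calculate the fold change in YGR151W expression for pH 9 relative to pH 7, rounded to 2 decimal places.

0.28

ΔCt(pH 7) = 19.600 − 17.390 = 2.210
ΔCt(pH 9) = 22.020 − 17.980 = 4.040
ΔΔCt = 4.040 − 2.210 = 1.830
Fold change = 2^(−1.830) = 0.281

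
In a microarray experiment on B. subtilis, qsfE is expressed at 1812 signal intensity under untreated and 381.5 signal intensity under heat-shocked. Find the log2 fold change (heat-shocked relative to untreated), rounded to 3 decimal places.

-2.248

Fold change = 381.5 / 1812 = 0.2105
log2(0.2105) = -2.2478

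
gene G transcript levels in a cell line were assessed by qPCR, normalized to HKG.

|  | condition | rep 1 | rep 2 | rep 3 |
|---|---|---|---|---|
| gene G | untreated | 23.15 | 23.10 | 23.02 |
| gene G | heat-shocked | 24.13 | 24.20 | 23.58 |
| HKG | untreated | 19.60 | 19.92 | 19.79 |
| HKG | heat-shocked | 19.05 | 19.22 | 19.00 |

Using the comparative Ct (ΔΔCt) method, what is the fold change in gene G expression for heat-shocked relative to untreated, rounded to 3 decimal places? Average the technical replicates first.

0.339

Mean Ct: gene G untreated 23.090; gene G heat-shocked 23.970; HKG untreated 19.770; HKG heat-shocked 19.090
ΔCt(untreated) = 23.090 − 19.770 = 3.320
ΔCt(heat-shocked) = 23.970 − 19.090 = 4.880
ΔΔCt = 4.880 − 3.320 = 1.560
Fold change = 2^(−1.560) = 0.3392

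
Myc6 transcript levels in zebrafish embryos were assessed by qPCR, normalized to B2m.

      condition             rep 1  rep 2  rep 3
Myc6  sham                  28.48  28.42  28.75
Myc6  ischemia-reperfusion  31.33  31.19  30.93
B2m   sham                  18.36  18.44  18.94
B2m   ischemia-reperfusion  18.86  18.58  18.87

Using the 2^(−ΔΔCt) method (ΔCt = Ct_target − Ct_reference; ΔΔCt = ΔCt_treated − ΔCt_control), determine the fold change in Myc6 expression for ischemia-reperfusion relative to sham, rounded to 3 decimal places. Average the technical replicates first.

0.188

Mean Ct: Myc6 sham 28.550; Myc6 ischemia-reperfusion 31.150; B2m sham 18.580; B2m ischemia-reperfusion 18.770
ΔCt(sham) = 28.550 − 18.580 = 9.970
ΔCt(ischemia-reperfusion) = 31.150 − 18.770 = 12.380
ΔΔCt = 12.380 − 9.970 = 2.410
Fold change = 2^(−2.410) = 0.1882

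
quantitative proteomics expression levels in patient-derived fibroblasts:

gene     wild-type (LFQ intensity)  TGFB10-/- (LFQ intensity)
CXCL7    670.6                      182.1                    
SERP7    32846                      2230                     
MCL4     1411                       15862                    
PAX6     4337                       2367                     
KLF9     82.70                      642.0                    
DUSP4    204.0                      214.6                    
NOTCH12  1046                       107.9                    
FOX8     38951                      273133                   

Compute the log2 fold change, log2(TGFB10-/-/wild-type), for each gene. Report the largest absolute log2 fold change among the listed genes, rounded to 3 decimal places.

3.881

log2(182.1/670.6) = -1.881  (CXCL7)
log2(2230/32846) = -3.881  (SERP7)
log2(15862/1411) = 3.491  (MCL4)
log2(2367/4337) = -0.874  (PAX6)
log2(642.0/82.70) = 2.957  (KLF9)
log2(214.6/204.0) = 0.073  (DUSP4)
log2(107.9/1046) = -3.277  (NOTCH12)
log2(273133/38951) = 2.810  (FOX8)
The largest magnitude belongs to SERP7.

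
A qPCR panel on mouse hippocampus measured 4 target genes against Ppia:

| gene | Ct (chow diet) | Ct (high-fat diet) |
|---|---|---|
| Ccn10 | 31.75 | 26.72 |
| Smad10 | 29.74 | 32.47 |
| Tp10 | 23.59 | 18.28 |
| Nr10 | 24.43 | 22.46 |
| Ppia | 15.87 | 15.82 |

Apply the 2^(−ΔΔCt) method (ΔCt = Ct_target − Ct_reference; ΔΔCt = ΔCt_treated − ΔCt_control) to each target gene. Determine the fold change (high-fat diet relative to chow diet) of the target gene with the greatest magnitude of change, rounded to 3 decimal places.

Ccn10: ΔΔCt = (26.72−15.82) − (31.75−15.87) = 10.90 − 15.88 = -4.98; fold change = 2^4.98 = 31.559
Smad10: ΔΔCt = (32.47−15.82) − (29.74−15.87) = 16.65 − 13.87 = 2.78; fold change = 2^-2.78 = 0.146
Tp10: ΔΔCt = (18.28−15.82) − (23.59−15.87) = 2.46 − 7.72 = -5.26; fold change = 2^5.26 = 38.319
Nr10: ΔΔCt = (22.46−15.82) − (24.43−15.87) = 6.64 − 8.56 = -1.92; fold change = 2^1.92 = 3.784
Tp10 has the largest |ΔΔCt| = 5.26.

38.319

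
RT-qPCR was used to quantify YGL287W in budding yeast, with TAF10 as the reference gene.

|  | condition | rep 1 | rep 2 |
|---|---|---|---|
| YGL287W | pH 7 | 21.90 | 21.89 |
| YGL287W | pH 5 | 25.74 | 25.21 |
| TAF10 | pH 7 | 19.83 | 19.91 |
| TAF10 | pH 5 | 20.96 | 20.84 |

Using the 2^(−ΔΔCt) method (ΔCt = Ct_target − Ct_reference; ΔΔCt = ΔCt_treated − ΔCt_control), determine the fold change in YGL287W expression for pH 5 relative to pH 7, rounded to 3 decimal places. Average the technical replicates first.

Mean Ct: YGL287W pH 7 21.895; YGL287W pH 5 25.475; TAF10 pH 7 19.870; TAF10 pH 5 20.900
ΔCt(pH 7) = 21.895 − 19.870 = 2.025
ΔCt(pH 5) = 25.475 − 20.900 = 4.575
ΔΔCt = 4.575 − 2.025 = 2.550
Fold change = 2^(−2.550) = 0.1708

0.171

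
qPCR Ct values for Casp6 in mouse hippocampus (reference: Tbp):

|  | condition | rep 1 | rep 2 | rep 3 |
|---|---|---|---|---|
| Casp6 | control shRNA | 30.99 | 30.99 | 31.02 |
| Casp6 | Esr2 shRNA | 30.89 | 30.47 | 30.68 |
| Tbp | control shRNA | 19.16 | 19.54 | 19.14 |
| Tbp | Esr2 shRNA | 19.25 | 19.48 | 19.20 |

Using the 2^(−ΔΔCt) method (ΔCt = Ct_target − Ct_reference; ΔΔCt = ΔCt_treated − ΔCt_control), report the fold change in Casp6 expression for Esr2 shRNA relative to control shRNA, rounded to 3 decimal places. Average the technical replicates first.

Mean Ct: Casp6 control shRNA 31.000; Casp6 Esr2 shRNA 30.680; Tbp control shRNA 19.280; Tbp Esr2 shRNA 19.310
ΔCt(control shRNA) = 31.000 − 19.280 = 11.720
ΔCt(Esr2 shRNA) = 30.680 − 19.310 = 11.370
ΔΔCt = 11.370 − 11.720 = -0.350
Fold change = 2^(−(-0.350)) = 2^0.350 = 1.2746

1.275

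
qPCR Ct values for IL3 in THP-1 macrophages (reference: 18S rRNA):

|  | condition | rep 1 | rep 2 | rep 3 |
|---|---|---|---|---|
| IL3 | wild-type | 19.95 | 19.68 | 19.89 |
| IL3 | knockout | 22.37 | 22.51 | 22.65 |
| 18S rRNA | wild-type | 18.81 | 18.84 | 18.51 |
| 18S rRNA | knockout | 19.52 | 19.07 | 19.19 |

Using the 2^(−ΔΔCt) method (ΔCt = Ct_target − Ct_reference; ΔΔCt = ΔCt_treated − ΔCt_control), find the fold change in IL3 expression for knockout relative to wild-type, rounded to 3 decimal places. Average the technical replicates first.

Mean Ct: IL3 wild-type 19.840; IL3 knockout 22.510; 18S rRNA wild-type 18.720; 18S rRNA knockout 19.260
ΔCt(wild-type) = 19.840 − 18.720 = 1.120
ΔCt(knockout) = 22.510 − 19.260 = 3.250
ΔΔCt = 3.250 − 1.120 = 2.130
Fold change = 2^(−2.130) = 0.2285

0.228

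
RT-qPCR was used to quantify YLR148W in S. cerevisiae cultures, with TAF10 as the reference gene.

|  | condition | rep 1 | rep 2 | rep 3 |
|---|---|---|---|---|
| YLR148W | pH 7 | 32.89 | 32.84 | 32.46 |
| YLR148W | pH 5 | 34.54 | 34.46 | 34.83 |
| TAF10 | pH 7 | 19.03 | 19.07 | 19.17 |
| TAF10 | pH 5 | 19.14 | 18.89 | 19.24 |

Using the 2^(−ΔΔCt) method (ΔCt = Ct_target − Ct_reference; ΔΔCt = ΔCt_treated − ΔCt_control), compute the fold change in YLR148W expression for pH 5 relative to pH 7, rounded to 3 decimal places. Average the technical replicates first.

0.272

Mean Ct: YLR148W pH 7 32.730; YLR148W pH 5 34.610; TAF10 pH 7 19.090; TAF10 pH 5 19.090
ΔCt(pH 7) = 32.730 − 19.090 = 13.640
ΔCt(pH 5) = 34.610 − 19.090 = 15.520
ΔΔCt = 15.520 − 13.640 = 1.880
Fold change = 2^(−1.880) = 0.2717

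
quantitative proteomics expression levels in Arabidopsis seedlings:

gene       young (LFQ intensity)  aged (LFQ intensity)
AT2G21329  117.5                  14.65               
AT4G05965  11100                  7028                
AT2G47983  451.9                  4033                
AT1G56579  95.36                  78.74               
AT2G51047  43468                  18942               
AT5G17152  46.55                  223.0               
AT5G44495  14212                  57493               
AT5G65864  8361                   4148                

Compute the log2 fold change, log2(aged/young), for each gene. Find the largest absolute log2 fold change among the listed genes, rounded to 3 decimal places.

log2(14.65/117.5) = -3.004  (AT2G21329)
log2(7028/11100) = -0.659  (AT4G05965)
log2(4033/451.9) = 3.158  (AT2G47983)
log2(78.74/95.36) = -0.276  (AT1G56579)
log2(18942/43468) = -1.198  (AT2G51047)
log2(223.0/46.55) = 2.260  (AT5G17152)
log2(57493/14212) = 2.016  (AT5G44495)
log2(4148/8361) = -1.011  (AT5G65864)
The largest magnitude belongs to AT2G47983.

3.158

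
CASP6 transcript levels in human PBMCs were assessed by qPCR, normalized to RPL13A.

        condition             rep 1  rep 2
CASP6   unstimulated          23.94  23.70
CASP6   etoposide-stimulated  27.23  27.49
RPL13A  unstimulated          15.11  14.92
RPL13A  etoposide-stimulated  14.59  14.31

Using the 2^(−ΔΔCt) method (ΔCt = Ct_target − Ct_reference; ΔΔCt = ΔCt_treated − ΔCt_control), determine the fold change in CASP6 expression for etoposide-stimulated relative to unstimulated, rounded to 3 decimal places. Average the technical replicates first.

0.058

Mean Ct: CASP6 unstimulated 23.820; CASP6 etoposide-stimulated 27.360; RPL13A unstimulated 15.015; RPL13A etoposide-stimulated 14.450
ΔCt(unstimulated) = 23.820 − 15.015 = 8.805
ΔCt(etoposide-stimulated) = 27.360 − 14.450 = 12.910
ΔΔCt = 12.910 − 8.805 = 4.105
Fold change = 2^(−4.105) = 0.0581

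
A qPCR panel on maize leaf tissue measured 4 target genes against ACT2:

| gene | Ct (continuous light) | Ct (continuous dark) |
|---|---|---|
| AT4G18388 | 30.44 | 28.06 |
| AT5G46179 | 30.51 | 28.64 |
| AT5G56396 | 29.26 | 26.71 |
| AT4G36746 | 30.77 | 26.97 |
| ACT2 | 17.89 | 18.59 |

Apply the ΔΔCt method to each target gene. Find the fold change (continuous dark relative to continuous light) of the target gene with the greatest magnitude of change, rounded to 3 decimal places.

22.627

AT4G18388: ΔΔCt = (28.06−18.59) − (30.44−17.89) = 9.47 − 12.55 = -3.08; fold change = 2^3.08 = 8.456
AT5G46179: ΔΔCt = (28.64−18.59) − (30.51−17.89) = 10.05 − 12.62 = -2.57; fold change = 2^2.57 = 5.938
AT5G56396: ΔΔCt = (26.71−18.59) − (29.26−17.89) = 8.12 − 11.37 = -3.25; fold change = 2^3.25 = 9.514
AT4G36746: ΔΔCt = (26.97−18.59) − (30.77−17.89) = 8.38 − 12.88 = -4.50; fold change = 2^4.50 = 22.627
AT4G36746 has the largest |ΔΔCt| = 4.50.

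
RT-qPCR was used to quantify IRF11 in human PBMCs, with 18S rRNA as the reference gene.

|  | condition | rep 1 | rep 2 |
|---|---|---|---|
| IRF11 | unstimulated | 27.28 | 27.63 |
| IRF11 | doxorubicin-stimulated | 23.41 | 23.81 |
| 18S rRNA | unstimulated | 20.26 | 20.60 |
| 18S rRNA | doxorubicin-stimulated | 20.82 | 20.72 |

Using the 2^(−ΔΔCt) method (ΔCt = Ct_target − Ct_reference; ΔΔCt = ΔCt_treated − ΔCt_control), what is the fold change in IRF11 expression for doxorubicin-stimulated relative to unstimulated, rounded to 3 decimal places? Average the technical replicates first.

Mean Ct: IRF11 unstimulated 27.455; IRF11 doxorubicin-stimulated 23.610; 18S rRNA unstimulated 20.430; 18S rRNA doxorubicin-stimulated 20.770
ΔCt(unstimulated) = 27.455 − 20.430 = 7.025
ΔCt(doxorubicin-stimulated) = 23.610 − 20.770 = 2.840
ΔΔCt = 2.840 − 7.025 = -4.185
Fold change = 2^(−(-4.185)) = 2^4.185 = 18.1891

18.189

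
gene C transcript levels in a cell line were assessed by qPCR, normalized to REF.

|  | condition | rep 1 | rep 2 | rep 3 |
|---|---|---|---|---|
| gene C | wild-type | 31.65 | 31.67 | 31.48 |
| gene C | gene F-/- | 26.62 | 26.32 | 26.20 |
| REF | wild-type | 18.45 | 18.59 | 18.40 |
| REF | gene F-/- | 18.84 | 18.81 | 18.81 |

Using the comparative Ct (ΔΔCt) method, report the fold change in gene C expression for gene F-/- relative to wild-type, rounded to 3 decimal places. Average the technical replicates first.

47.177

Mean Ct: gene C wild-type 31.600; gene C gene F-/- 26.380; REF wild-type 18.480; REF gene F-/- 18.820
ΔCt(wild-type) = 31.600 − 18.480 = 13.120
ΔCt(gene F-/-) = 26.380 − 18.820 = 7.560
ΔΔCt = 7.560 − 13.120 = -5.560
Fold change = 2^(−(-5.560)) = 2^5.560 = 47.1766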